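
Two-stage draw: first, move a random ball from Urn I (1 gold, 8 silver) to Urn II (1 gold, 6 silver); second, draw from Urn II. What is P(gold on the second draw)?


P(transfer gold) = 1/9; P(transfer silver) = 8/9
If gold transferred: Urn II has 2 gold of 8, so P(gold|gold moved) = 1/4
If silver transferred: Urn II has 1 gold of 8, so P(gold|silver moved) = 1/8
By total probability: P(gold) = 1/9*1/4 + 8/9*1/8 = 5/36

5/36


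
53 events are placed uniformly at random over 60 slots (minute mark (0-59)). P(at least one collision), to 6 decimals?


P(all different) = prod((60-i)/60 for i=0..52) = 0.000000
P(at least one match) = 1 - 0.000000 = 1.000000

1.000000


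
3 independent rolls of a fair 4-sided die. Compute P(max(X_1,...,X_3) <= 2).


P(max <= 2) = P(all X_i <= 2) = (P(X_1 <= 2))^3
= (2/4)^3 = (1/2)^3 = 1/8

1/8


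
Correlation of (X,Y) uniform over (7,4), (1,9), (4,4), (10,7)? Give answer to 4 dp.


Cov(X,Y) = -2.2500, Var(X) = 11.2500, Var(Y) = 4.5000
rho = Cov/(sqrt(VarX)*sqrt(VarY)) = -0.3162

-0.3162


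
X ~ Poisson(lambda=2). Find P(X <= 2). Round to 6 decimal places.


P(X<=2) = e^(-2)*2^0/0! + e^(-2)*2^1/1! + e^(-2)*2^2/2!
≈ 0.1353352832 + 0.2706705665 + 0.2706705665
= 0.6766764162
≈ 0.676676

0.676676


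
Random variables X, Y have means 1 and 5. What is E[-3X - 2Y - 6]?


E[-3X - 2Y - 6] = -3*E[X] - 2*E[Y] - 6
= (-3)*(1) + (-2)*(5) + (-6)
= -3 - 10 - 6 = -19

-19


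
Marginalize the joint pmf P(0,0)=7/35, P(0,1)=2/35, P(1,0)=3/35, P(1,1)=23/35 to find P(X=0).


P(X=0) = P(0,0)+P(0,1) = 7/35 + 2/35 = 9/35

9/35


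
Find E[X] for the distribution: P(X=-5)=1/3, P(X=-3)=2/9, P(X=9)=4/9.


E[X] = sum(x * P(x))
= -5*1/3 - 3*2/9 + 9*4/9
= 5/3

5/3


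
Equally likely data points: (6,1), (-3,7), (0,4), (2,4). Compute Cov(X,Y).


E[X]=5/4, E[Y]=4, E[XY]=-7/4
Cov(X,Y) = E[XY] - E[X]E[Y] = -7/4 - 5/4*4 = -27/4

-27/4


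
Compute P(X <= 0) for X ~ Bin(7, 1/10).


P(X<=0) = P(X=0)
= 4782969/10000000
= 4782969/10000000

4782969/10000000


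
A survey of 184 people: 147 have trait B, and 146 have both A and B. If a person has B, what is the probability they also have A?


P(A|B) = P(A∩B)/P(B) = (146/184)/(147/184) = 146/147

146/147


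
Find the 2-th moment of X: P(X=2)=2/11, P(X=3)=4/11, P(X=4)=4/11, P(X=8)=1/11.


E[X^2] = sum(x^2 * P(x))
= 4*2/11 + 9*4/11 + 16*4/11 + 64*1/11
= 172/11

172/11


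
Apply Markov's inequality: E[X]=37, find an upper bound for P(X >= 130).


Markov: P(X >= a) <= E[X]/a
P(X >= 130) <= 37/130

37/130


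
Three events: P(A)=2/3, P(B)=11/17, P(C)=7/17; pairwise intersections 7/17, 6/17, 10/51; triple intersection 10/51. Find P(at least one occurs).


P(A∪B∪C) = P(A)+P(B)+P(C) - P(AB)-P(AC)-P(BC) + P(ABC)
= 2/3+11/17+7/17 - 7/17-6/17-10/51 + 10/51
= 49/51

49/51


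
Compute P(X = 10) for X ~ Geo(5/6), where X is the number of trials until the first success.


P(X=10) = (1-p)^9 * p = (1/6)^9 * 5/6
= 1/10077696 * 5/6 = 5/60466176

5/60466176


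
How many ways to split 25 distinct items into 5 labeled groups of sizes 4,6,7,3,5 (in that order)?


25! = 15511210043330985984000000
Denominator: 4!=24 * 6!=720 * 7!=5040 * 3!=6 * 5!=120
Coefficient = 15511210043330985984000000 / 62705664000 = 247365374256000

247365374256000


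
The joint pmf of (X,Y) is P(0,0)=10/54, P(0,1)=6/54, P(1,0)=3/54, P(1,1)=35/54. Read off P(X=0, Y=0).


Read from table: P(X=0, Y=0) = 10/54 = 5/27

5/27


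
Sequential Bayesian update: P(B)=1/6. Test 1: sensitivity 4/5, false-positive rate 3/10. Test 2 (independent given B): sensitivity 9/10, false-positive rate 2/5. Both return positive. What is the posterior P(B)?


After test 1: P(+) = 4/5*1/6 + 3/10*5/6 = 23/60
P(B|+) = (2/15)/(23/60) = 8/23
After test 2 (use post1 as new prior): P(+) = 9/10*8/23 + 2/5*15/23 = 66/115
P(B|+,+) = (36/115)/(66/115) = 6/11

6/11


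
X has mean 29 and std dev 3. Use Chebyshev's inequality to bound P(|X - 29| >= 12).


k = 12/3 = 4
Chebyshev: P(|X-mu| >= k*sigma) <= 1/k^2 = 1/4^2 = 1/16

1/16


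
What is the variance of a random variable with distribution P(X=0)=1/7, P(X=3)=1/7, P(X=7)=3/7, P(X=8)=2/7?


E[X] = 40/7, E[X^2] = 284/7
Var(X) = E[X^2] - (E[X])^2 = 284/7 - (40/7)^2 = 388/49

388/49


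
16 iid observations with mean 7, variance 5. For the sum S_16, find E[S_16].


E[S_n] = n*E[X_1] = 16*7 = 112

112


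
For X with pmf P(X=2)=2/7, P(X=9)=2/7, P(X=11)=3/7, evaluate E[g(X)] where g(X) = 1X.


E[1X] = sum(g(x)*P(x))
= 2*2/7 + 9*2/7 + 11*3/7
= 55/7

55/7


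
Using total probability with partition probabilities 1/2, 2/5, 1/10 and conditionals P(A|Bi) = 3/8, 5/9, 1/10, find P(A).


P(A) = P(A|B1)P(B1) + P(A|B2)P(B2) + P(A|B3)P(B3)
= 3/8*1/2 + 5/9*2/5 + 1/10*1/10
= 3/16 + 2/9 + 1/100 = 1511/3600

1511/3600


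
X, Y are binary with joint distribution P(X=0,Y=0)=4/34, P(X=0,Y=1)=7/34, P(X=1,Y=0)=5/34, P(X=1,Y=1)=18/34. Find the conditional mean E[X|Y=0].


P(Y=0) = 9/34
E[X|Y=0] = (0*4 + 1*5)/9 = 5/9

5/9


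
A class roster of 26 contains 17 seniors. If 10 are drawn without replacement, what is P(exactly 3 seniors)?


P(X=3) = C(17,3)*C(9,7) / C(26,10)
= 680*36 / 5311735
= 24480/5311735 = 288/62491

288/62491


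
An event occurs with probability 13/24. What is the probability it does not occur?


P(A') = 1 - P(A) = 1 - 13/24 = 11/24

11/24


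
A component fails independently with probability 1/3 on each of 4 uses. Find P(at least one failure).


P(at least one) = 1 - P(none)
P(none) = (1 - 1/3)^4 = (2/3)^4 = 16/81
P(at least one) = 1 - 16/81 = 65/81

65/81


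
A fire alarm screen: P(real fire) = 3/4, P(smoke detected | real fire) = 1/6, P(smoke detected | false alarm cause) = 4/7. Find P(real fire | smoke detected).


P(A) = P(A|B)P(B) + P(A|B')P(B') = 1/6*3/4 + 4/7*1/4 = 15/56
P(B|A) = P(A|B)P(B)/P(A) = (1/8)/(15/56) = 7/15

7/15


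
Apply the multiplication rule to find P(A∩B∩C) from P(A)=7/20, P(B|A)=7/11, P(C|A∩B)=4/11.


P(A∩B∩C) = P(A) * P(B|A) * P(C|A∩B)
= 7/20 * 7/11 * 4/11
= 49/220 * 4/11 = 49/605

49/605


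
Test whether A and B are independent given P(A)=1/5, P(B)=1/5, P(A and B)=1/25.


P(A)*P(B) = 1/5*1/5 = 1/25
P(A∩B) = 1/25, which equals P(A)P(B), so independent

Yes, A and B are independent


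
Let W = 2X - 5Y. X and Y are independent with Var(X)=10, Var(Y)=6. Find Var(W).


Independence => Cov(X,Y)=0
Var(2X - 5Y) = 2^2*Var(X) + (-5)^2*Var(Y)
= 4*10 + 25*6 = 190

190


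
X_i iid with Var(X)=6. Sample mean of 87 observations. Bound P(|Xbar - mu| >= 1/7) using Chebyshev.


Var(Xbar) = Var(X)/n = 6/87
Chebyshev: P(|Xbar-mu| >= 1/7) <= Var(Xbar)/(1/7)^2 = (2/29)/(1/49) = 98/29
Bound exceeds 1, so trivial bound: 1

1


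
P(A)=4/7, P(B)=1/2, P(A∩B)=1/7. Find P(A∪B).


P(A∪B) = P(A) + P(B) - P(A∩B)
= 4/7 + 1/2 - 1/7 = 13/14

13/14


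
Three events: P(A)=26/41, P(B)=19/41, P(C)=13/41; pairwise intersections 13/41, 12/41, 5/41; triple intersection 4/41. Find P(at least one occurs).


P(A∪B∪C) = P(A)+P(B)+P(C) - P(AB)-P(AC)-P(BC) + P(ABC)
= 26/41+19/41+13/41 - 13/41-12/41-5/41 + 4/41
= 32/41

32/41


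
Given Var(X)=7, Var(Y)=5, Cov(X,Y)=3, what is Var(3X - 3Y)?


Var(3X - 3Y) = 3^2*Var(X) + (-3)^2*Var(Y) + 2*3*(-3)*Cov(X,Y)
= 9*7 + 9*5 - 18*3
= 63 + 45 - 54 = 54

54


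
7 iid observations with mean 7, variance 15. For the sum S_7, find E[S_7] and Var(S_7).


E[S_n] = n*mu = 7*7 = 49
Var(S_n) = n*sigma^2 = 7*15 = 105

E[S_7]=49, Var(S_7)=105


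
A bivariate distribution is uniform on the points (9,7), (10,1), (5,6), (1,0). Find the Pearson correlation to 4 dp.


Cov(X,Y) = 3.8750, Var(X) = 12.6875, Var(Y) = 9.2500
rho = Cov/(sqrt(VarX)*sqrt(VarY)) = 0.3577

0.3577


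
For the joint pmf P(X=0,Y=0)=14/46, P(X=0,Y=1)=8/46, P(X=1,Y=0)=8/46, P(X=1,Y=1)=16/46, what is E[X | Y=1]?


P(Y=1) = 24/46
E[X|Y=1] = (0*8 + 1*16)/24 = 16/24 = 2/3

2/3


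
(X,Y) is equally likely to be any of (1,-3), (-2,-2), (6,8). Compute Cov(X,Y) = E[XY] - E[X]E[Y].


E[X]=5/3, E[Y]=1, E[XY]=49/3
Cov(X,Y) = E[XY] - E[X]E[Y] = 49/3 - 5/3*1 = 44/3

44/3


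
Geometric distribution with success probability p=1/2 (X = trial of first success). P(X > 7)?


P(X > 7) = P(first 7 trials all fail) = (1-p)^7 = (1/2)^7 = 1/128

1/128


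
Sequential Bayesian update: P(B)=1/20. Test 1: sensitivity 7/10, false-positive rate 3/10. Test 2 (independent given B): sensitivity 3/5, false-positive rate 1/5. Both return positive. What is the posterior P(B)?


After test 1: P(+) = 7/10*1/20 + 3/10*19/20 = 8/25
P(B|+) = (7/200)/(8/25) = 7/64
After test 2 (use post1 as new prior): P(+) = 3/5*7/64 + 1/5*57/64 = 39/160
P(B|+,+) = (21/320)/(39/160) = 7/26

7/26


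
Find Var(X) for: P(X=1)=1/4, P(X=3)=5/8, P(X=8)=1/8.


E[X] = 25/8, E[X^2] = 111/8
Var(X) = E[X^2] - (E[X])^2 = 111/8 - (25/8)^2 = 263/64

263/64


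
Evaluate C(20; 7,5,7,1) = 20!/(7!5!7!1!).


20! = 2432902008176640000
Denominator: 7!=5040 * 5!=120 * 7!=5040 * 1!=1
Coefficient = 2432902008176640000 / 3048192000 = 798145920

798145920


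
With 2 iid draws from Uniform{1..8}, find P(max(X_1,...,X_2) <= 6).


P(max <= 6) = P(all X_i <= 6) = (P(X_1 <= 6))^2
= (6/8)^2 = (3/4)^2 = 9/16

9/16


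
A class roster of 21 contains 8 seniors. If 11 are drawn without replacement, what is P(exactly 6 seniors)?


P(X=6) = C(8,6)*C(13,5) / C(21,11)
= 28*1287 / 352716
= 36036/352716 = 33/323

33/323


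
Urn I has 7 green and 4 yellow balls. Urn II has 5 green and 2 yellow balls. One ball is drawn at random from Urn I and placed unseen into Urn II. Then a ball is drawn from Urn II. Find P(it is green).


P(transfer green) = 7/11; P(transfer yellow) = 4/11
If green transferred: Urn II has 6 green of 8, so P(green|green moved) = 3/4
If yellow transferred: Urn II has 5 green of 8, so P(green|yellow moved) = 5/8
By total probability: P(green) = 7/11*3/4 + 4/11*5/8 = 31/44

31/44


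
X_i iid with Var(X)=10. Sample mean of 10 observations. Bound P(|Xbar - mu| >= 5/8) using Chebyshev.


Var(Xbar) = Var(X)/n = 10/10
Chebyshev: P(|Xbar-mu| >= 5/8) <= Var(Xbar)/(5/8)^2 = 1/(25/64) = 64/25
Bound exceeds 1, so trivial bound: 1

1


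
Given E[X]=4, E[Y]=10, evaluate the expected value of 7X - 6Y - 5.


E[7X - 6Y - 5] = 7*E[X] - 6*E[Y] - 5
= (7)*(4) + (-6)*(10) + (-5)
= 28 - 60 - 5 = -37

-37


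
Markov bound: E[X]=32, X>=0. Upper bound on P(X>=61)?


Markov: P(X >= a) <= E[X]/a
P(X >= 61) <= 32/61

32/61


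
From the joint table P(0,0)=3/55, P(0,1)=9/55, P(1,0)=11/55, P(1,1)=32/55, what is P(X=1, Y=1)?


Read from table: P(X=1, Y=1) = 32/55

32/55


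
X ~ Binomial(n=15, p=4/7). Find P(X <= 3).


P(X<=3) = P(X=0) + P(X=1) + P(X=2) + P(X=3)
= 14348907/4747561509943 + 286978140/4747561509943 + 382637520/678223072849 + 2210794560/678223072849
= 2636478801/678223072849

2636478801/678223072849


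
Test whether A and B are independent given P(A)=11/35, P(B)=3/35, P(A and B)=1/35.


P(A)*P(B) = 11/35*3/35 = 33/1225
P(A∩B) = 1/35 != 33/1225, so not independent

No, A and B are not independent


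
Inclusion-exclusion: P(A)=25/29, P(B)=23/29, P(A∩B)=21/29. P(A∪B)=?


P(A∪B) = P(A) + P(B) - P(A∩B)
= 25/29 + 23/29 - 21/29 = 27/29

27/29


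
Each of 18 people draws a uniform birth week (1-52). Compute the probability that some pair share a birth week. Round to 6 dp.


P(all different) = prod((52-i)/52 for i=0..17) = 0.035353
P(at least one match) = 1 - 0.035353 = 0.964647

0.964647


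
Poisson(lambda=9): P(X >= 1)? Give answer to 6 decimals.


P(X>=1) = 1 - P(X<=0) = 1 - (e^(-9)*9^0/0!)
≈ 1 - 0.0001234098 = 0.9998765902
≈ 0.999877

0.999877


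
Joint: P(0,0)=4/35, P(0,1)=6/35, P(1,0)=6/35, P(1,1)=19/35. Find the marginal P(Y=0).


P(Y=0) = P(0,0)+P(1,0) = 4/35 + 6/35 = 10/35 = 2/7

2/7


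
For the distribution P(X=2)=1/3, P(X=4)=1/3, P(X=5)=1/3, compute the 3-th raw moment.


E[X^3] = sum(x^3 * P(x))
= 8*1/3 + 64*1/3 + 125*1/3
= 197/3

197/3


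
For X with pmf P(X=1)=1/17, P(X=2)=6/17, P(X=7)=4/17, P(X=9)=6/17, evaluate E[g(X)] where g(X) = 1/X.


E[1/X] = sum(g(x)*P(x))
= 1*1/17 + 1/2*6/17 + 1/7*4/17 + 1/9*6/17
= 110/357

110/357


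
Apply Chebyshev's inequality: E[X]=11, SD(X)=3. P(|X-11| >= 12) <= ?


k = 12/3 = 4
Chebyshev: P(|X-mu| >= k*sigma) <= 1/k^2 = 1/4^2 = 1/16

1/16


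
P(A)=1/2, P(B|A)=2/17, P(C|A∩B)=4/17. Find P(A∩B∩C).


P(A∩B∩C) = P(A) * P(B|A) * P(C|A∩B)
= 1/2 * 2/17 * 4/17
= 1/17 * 4/17 = 4/289

4/289


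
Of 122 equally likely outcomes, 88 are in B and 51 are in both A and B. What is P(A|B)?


P(A|B) = P(A∩B)/P(B) = (51/122)/(88/122) = 51/88

51/88


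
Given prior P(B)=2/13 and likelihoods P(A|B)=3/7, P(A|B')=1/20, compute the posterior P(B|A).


P(A) = P(A|B)P(B) + P(A|B')P(B') = 3/7*2/13 + 1/20*11/13 = 197/1820
P(B|A) = P(A|B)P(B)/P(A) = (6/91)/(197/1820) = 120/197

120/197


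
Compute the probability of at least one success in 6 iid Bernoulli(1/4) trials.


P(at least one) = 1 - P(none)
P(none) = (1 - 1/4)^6 = (3/4)^6 = 729/4096
P(at least one) = 1 - 729/4096 = 3367/4096

3367/4096


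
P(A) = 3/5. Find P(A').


P(A') = 1 - P(A) = 1 - 3/5 = 2/5

2/5


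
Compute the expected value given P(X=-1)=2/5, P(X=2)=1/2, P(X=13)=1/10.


E[X] = sum(x * P(x))
= -1*2/5 + 2*1/2 + 13*1/10
= 19/10

19/10


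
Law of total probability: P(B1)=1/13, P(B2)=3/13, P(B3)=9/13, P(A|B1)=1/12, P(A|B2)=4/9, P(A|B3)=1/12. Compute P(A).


P(A) = P(A|B1)P(B1) + P(A|B2)P(B2) + P(A|B3)P(B3)
= 1/12*1/13 + 4/9*3/13 + 1/12*9/13
= 1/156 + 4/39 + 3/52 = 1/6

1/6


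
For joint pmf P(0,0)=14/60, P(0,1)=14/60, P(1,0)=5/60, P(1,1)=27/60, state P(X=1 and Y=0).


Read from table: P(X=1, Y=0) = 5/60 = 1/12

1/12


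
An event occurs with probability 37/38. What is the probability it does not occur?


P(A') = 1 - P(A) = 1 - 37/38 = 1/38

1/38


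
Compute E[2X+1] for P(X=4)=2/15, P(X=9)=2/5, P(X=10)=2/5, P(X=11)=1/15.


E[2X+1] = sum(g(x)*P(x))
= 9*2/15 + 19*2/5 + 21*2/5 + 23*1/15
= 281/15

281/15


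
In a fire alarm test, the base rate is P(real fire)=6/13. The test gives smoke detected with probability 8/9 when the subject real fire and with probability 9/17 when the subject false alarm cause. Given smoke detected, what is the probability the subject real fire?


P(A) = P(A|B)P(B) + P(A|B')P(B') = 8/9*6/13 + 9/17*7/13 = 461/663
P(B|A) = P(A|B)P(B)/P(A) = (16/39)/(461/663) = 272/461

272/461


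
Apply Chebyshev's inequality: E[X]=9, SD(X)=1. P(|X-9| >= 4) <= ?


k = 4/1 = 4
Chebyshev: P(|X-mu| >= k*sigma) <= 1/k^2 = 1/4^2 = 1/16

1/16


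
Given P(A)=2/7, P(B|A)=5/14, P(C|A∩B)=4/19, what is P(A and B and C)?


P(A∩B∩C) = P(A) * P(B|A) * P(C|A∩B)
= 2/7 * 5/14 * 4/19
= 5/49 * 4/19 = 20/931

20/931


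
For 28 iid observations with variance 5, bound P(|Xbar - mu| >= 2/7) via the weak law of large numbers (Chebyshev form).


Var(Xbar) = Var(X)/n = 5/28
Chebyshev: P(|Xbar-mu| >= 2/7) <= Var(Xbar)/(2/7)^2 = (5/28)/(4/49) = 35/16
Bound exceeds 1, so trivial bound: 1

1


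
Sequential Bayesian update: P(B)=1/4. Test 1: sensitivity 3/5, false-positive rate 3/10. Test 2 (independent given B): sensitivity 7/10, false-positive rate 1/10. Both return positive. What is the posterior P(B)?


After test 1: P(+) = 3/5*1/4 + 3/10*3/4 = 3/8
P(B|+) = (3/20)/(3/8) = 2/5
After test 2 (use post1 as new prior): P(+) = 7/10*2/5 + 1/10*3/5 = 17/50
P(B|+,+) = (7/25)/(17/50) = 14/17

14/17


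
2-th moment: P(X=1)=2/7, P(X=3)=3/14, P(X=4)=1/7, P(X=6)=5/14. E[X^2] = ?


E[X^2] = sum(x^2 * P(x))
= 1*2/7 + 9*3/14 + 16*1/7 + 36*5/14
= 243/14

243/14


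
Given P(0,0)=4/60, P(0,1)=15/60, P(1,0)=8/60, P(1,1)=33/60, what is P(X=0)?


P(X=0) = P(0,0)+P(0,1) = 4/60 + 15/60 = 19/60

19/60


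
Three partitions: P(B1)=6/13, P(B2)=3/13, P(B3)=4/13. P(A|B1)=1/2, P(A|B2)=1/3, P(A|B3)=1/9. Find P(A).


P(A) = P(A|B1)P(B1) + P(A|B2)P(B2) + P(A|B3)P(B3)
= 1/2*6/13 + 1/3*3/13 + 1/9*4/13
= 3/13 + 1/13 + 4/117 = 40/117

40/117


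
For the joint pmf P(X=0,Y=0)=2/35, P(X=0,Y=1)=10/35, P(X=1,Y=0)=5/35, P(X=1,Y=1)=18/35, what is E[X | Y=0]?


P(Y=0) = 7/35
E[X|Y=0] = (0*2 + 1*5)/7 = 5/7

5/7


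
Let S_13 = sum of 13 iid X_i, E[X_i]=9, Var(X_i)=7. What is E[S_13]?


E[S_n] = n*E[X_1] = 13*9 = 117

117


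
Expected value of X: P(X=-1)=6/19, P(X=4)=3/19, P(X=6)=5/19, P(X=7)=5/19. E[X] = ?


E[X] = sum(x * P(x))
= -1*6/19 + 4*3/19 + 6*5/19 + 7*5/19
= 71/19

71/19


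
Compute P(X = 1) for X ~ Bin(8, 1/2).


P(X=1) = C(8,1) * p^1 * (1-p)^7
= 8 * 1/2 * 1/128
= 1/32

1/32


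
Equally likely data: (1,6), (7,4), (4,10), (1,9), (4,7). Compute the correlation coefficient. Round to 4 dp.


Cov(X,Y) = -2.2800, Var(X) = 5.0400, Var(Y) = 4.5600
rho = Cov/(sqrt(VarX)*sqrt(VarY)) = -0.4756

-0.4756


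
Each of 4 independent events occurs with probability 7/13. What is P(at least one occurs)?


P(at least one) = 1 - P(none)
P(none) = (1 - 7/13)^4 = (6/13)^4 = 1296/28561
P(at least one) = 1 - 1296/28561 = 27265/28561

27265/28561


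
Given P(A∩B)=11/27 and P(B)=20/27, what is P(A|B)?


P(A|B) = P(A∩B)/P(B) = (11/27)/(20/27) = 11/20

11/20


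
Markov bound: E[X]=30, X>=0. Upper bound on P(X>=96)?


Markov: P(X >= a) <= E[X]/a
P(X >= 96) <= 30/96 = 5/16

5/16


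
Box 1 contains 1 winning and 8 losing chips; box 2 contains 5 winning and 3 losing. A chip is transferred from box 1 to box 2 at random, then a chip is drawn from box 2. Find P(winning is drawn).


P(transfer winning) = 1/9; P(transfer losing) = 8/9
If winning transferred: Urn II has 6 winning of 9, so P(winning|winning moved) = 2/3
If losing transferred: Urn II has 5 winning of 9, so P(winning|losing moved) = 5/9
By total probability: P(winning) = 1/9*2/3 + 8/9*5/9 = 46/81

46/81


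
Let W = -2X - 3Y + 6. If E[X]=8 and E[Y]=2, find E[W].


E[-2X - 3Y + 6] = -2*E[X] - 3*E[Y] + 6
= (-2)*(8) + (-3)*(2) + (6)
= -16 - 6 + 6 = -16

-16


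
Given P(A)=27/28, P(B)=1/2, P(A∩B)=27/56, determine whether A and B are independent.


P(A)*P(B) = 27/28*1/2 = 27/56
P(A∩B) = 27/56, which equals P(A)P(B), so independent

Yes, A and B are independent


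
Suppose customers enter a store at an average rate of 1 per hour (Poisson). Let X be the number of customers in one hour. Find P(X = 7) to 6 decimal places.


P(X=7) = e^(-1) * 1^7 / 7!
≈ 0.3678794412 * 1 / 5040
≈ 0.000073

0.000073


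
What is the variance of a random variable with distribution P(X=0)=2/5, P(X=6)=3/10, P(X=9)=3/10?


E[X] = 9/2, E[X^2] = 351/10
Var(X) = E[X^2] - (E[X])^2 = 351/10 - (9/2)^2 = 297/20

297/20


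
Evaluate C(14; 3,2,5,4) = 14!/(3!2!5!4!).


14! = 87178291200
Denominator: 3!=6 * 2!=2 * 5!=120 * 4!=24
Coefficient = 87178291200 / 34560 = 2522520

2522520


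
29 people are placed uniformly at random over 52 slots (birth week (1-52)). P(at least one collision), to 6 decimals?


P(all different) = prod((52-i)/52 for i=0..28) = 0.000054
P(at least one match) = 1 - 0.000054 = 0.999946

0.999946


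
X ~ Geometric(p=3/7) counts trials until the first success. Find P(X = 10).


P(X=10) = (1-p)^9 * p = (4/7)^9 * 3/7
= 262144/40353607 * 3/7 = 786432/282475249

786432/282475249


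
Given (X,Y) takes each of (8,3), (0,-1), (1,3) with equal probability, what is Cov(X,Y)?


E[X]=3, E[Y]=5/3, E[XY]=9
Cov(X,Y) = E[XY] - E[X]E[Y] = 9 - 3*5/3 = 4

4


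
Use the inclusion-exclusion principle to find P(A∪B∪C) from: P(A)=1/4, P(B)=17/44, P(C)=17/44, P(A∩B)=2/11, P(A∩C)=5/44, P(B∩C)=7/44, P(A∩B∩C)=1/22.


P(A∪B∪C) = P(A)+P(B)+P(C) - P(AB)-P(AC)-P(BC) + P(ABC)
= 1/4+17/44+17/44 - 2/11-5/44-7/44 + 1/22
= 27/44

27/44


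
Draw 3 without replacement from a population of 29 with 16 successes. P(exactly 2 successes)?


P(X=2) = C(16,2)*C(13,1) / C(29,3)
= 120*13 / 3654
= 1560/3654 = 260/609

260/609


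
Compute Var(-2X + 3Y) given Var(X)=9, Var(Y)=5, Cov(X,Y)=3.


Var(-2X + 3Y) = (-2)^2*Var(X) + 3^2*Var(Y) + 2*(-2)*3*Cov(X,Y)
= 4*9 + 9*5 - 12*3
= 36 + 45 - 36 = 45

45


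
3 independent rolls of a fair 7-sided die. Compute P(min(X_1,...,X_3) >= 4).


P(min >= 4) = P(all X_i >= 4) = (P(X_1 >= 4))^3
= (4/7)^3 = 64/343

64/343


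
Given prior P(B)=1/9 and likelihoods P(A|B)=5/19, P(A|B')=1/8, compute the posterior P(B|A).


P(A) = P(A|B)P(B) + P(A|B')P(B') = 5/19*1/9 + 1/8*8/9 = 8/57
P(B|A) = P(A|B)P(B)/P(A) = (5/171)/(8/57) = 5/24

5/24


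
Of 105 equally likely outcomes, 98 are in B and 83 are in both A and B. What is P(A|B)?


P(A|B) = P(A∩B)/P(B) = (83/105)/(98/105) = 83/98

83/98


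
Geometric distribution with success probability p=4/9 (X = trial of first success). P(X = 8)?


P(X=8) = (1-p)^7 * p = (5/9)^7 * 4/9
= 78125/4782969 * 4/9 = 312500/43046721

312500/43046721


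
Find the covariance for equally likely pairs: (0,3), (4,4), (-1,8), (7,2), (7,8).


E[X]=17/5, E[Y]=5, E[XY]=78/5
Cov(X,Y) = E[XY] - E[X]E[Y] = 78/5 - 17/5*5 = -7/5

-7/5


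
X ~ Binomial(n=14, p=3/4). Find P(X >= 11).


P(X>=11) = P(X=11) + P(X=12) + P(X=13) + P(X=14)
= 16120377/67108864 + 48361131/268435456 + 11160261/134217728 + 4782969/268435456
= 69973065/134217728

69973065/134217728


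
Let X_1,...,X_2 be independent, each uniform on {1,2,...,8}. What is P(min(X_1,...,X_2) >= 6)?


P(min >= 6) = P(all X_i >= 6) = (P(X_1 >= 6))^2
= (3/8)^2 = 9/64

9/64


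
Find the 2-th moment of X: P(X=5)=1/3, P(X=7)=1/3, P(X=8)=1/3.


E[X^2] = sum(x^2 * P(x))
= 25*1/3 + 49*1/3 + 64*1/3
= 46

46


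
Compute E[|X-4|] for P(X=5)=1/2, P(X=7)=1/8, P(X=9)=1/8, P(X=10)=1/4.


E[|X-4|] = sum(g(x)*P(x))
= 1*1/2 + 3*1/8 + 5*1/8 + 6*1/4
= 3

3


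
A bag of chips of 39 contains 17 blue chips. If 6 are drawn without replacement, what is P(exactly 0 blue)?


P(X=0) = C(17,0)*C(22,6) / C(39,6)
= 1*74613 / 3262623
= 74613/3262623 = 11/481

11/481


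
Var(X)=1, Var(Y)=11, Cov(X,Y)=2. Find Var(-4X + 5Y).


Var(-4X + 5Y) = (-4)^2*Var(X) + 5^2*Var(Y) + 2*(-4)*5*Cov(X,Y)
= 16*1 + 25*11 - 40*2
= 16 + 275 - 80 = 211

211


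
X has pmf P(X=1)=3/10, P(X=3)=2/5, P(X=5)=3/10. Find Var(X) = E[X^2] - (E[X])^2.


E[X] = 3, E[X^2] = 57/5
Var(X) = E[X^2] - (E[X])^2 = 57/5 - (3)^2 = 12/5

12/5


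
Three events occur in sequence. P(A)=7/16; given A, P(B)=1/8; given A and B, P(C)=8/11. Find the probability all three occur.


P(A∩B∩C) = P(A) * P(B|A) * P(C|A∩B)
= 7/16 * 1/8 * 8/11
= 7/128 * 8/11 = 7/176

7/176


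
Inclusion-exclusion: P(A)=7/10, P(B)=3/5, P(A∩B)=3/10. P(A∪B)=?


P(A∪B) = P(A) + P(B) - P(A∩B)
= 7/10 + 3/5 - 3/10 = 1

1


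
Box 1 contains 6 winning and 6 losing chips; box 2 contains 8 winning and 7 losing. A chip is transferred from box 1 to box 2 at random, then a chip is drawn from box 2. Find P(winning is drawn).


P(transfer winning) = 6/12 = 1/2; P(transfer losing) = 1/2
If winning transferred: Urn II has 9 winning of 16, so P(winning|winning moved) = 9/16
If losing transferred: Urn II has 8 winning of 16, so P(winning|losing moved) = 1/2
By total probability: P(winning) = 1/2*9/16 + 1/2*1/2 = 17/32

17/32


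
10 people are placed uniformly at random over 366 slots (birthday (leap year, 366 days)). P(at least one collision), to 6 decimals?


P(all different) = prod((366-i)/366 for i=0..9) = 0.883355
P(at least one match) = 1 - 0.883355 = 0.116645

0.116645


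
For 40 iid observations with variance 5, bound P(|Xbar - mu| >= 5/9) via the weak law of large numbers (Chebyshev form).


Var(Xbar) = Var(X)/n = 5/40
Chebyshev: P(|Xbar-mu| >= 5/9) <= Var(Xbar)/(5/9)^2 = (1/8)/(25/81) = 81/200

81/200


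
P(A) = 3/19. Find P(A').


P(A') = 1 - P(A) = 1 - 3/19 = 16/19

16/19


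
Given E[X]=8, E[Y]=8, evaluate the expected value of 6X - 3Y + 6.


E[6X - 3Y + 6] = 6*E[X] - 3*E[Y] + 6
= (6)*(8) + (-3)*(8) + (6)
= 48 - 24 + 6 = 30

30


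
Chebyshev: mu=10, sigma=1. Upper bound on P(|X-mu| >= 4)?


k = 4/1 = 4
Chebyshev: P(|X-mu| >= k*sigma) <= 1/k^2 = 1/4^2 = 1/16

1/16


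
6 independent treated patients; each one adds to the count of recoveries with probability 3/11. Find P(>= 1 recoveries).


P(at least one) = 1 - P(none)
P(none) = (1 - 3/11)^6 = (8/11)^6 = 262144/1771561
P(at least one) = 1 - 262144/1771561 = 1509417/1771561

1509417/1771561


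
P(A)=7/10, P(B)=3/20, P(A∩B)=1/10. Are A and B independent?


P(A)*P(B) = 7/10*3/20 = 21/200
P(A∩B) = 1/10 != 21/200, so not independent

No, A and B are not independent


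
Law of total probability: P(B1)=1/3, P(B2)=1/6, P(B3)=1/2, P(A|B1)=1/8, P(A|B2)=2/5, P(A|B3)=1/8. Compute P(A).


P(A) = P(A|B1)P(B1) + P(A|B2)P(B2) + P(A|B3)P(B3)
= 1/8*1/3 + 2/5*1/6 + 1/8*1/2
= 1/24 + 1/15 + 1/16 = 41/240

41/240


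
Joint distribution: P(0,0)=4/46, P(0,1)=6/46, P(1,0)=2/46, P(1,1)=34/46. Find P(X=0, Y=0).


Read from table: P(X=0, Y=0) = 4/46 = 2/23

2/23


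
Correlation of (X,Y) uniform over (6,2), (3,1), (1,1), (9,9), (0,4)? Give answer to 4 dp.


Cov(X,Y) = 6.4800, Var(X) = 10.9600, Var(Y) = 9.0400
rho = Cov/(sqrt(VarX)*sqrt(VarY)) = 0.6510

0.6510


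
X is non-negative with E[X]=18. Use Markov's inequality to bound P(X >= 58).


Markov: P(X >= a) <= E[X]/a
P(X >= 58) <= 18/58 = 9/29

9/29


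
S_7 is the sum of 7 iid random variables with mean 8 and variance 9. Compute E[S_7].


E[S_n] = n*E[X_1] = 7*8 = 56

56


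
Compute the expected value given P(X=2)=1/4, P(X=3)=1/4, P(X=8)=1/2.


E[X] = sum(x * P(x))
= 2*1/4 + 3*1/4 + 8*1/2
= 21/4

21/4


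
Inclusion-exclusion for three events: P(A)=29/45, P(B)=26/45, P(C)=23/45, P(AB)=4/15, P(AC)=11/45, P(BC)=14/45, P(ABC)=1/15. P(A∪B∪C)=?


P(A∪B∪C) = P(A)+P(B)+P(C) - P(AB)-P(AC)-P(BC) + P(ABC)
= 29/45+26/45+23/45 - 4/15-11/45-14/45 + 1/15
= 44/45

44/45


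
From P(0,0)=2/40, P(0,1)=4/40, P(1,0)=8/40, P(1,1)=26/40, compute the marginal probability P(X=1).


P(X=1) = P(1,0)+P(1,1) = 8/40 + 26/40 = 34/40 = 17/20

17/20


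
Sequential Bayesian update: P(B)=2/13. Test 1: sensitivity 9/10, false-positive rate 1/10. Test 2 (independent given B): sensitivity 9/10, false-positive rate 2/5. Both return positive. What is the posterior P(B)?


After test 1: P(+) = 9/10*2/13 + 1/10*11/13 = 29/130
P(B|+) = (9/65)/(29/130) = 18/29
After test 2 (use post1 as new prior): P(+) = 9/10*18/29 + 2/5*11/29 = 103/145
P(B|+,+) = (81/145)/(103/145) = 81/103

81/103


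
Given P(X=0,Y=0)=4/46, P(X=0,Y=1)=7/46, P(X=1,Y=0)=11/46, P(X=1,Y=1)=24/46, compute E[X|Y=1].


P(Y=1) = 31/46
E[X|Y=1] = (0*7 + 1*24)/31 = 24/31

24/31


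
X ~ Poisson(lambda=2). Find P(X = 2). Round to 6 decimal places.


P(X=2) = e^(-2) * 2^2 / 2!
≈ 0.1353352832 * 4 / 2
≈ 0.270671

0.270671


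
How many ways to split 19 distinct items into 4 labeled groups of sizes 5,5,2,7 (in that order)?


19! = 121645100408832000
Denominator: 5!=120 * 5!=120 * 2!=2 * 7!=5040
Coefficient = 121645100408832000 / 145152000 = 838053216

838053216


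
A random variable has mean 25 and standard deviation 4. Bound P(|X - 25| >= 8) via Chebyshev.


k = 8/4 = 2
Chebyshev: P(|X-mu| >= k*sigma) <= 1/k^2 = 1/2^2 = 1/4

1/4


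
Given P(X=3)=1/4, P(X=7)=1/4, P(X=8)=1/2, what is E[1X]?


E[1X] = sum(g(x)*P(x))
= 3*1/4 + 7*1/4 + 8*1/2
= 13/2

13/2


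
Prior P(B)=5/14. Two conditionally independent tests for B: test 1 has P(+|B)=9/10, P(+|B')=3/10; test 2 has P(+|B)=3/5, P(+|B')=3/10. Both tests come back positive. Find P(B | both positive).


After test 1: P(+) = 9/10*5/14 + 3/10*9/14 = 18/35
P(B|+) = (9/28)/(18/35) = 5/8
After test 2 (use post1 as new prior): P(+) = 3/5*5/8 + 3/10*3/8 = 39/80
P(B|+,+) = (3/8)/(39/80) = 10/13

10/13


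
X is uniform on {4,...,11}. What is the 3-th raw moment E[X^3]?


E[X^3] = (1/8) * sum(x^3 for x=4..11)
= 4320/8 = 540

540


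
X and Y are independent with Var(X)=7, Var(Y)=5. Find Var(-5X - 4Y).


Independence => Cov(X,Y)=0
Var(-5X - 4Y) = (-5)^2*Var(X) + (-4)^2*Var(Y)
= 25*7 + 16*5 = 255

255


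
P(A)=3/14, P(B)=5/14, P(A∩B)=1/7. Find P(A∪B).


P(A∪B) = P(A) + P(B) - P(A∩B)
= 3/14 + 5/14 - 1/7 = 3/7

3/7


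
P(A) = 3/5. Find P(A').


P(A') = 1 - P(A) = 1 - 3/5 = 2/5

2/5


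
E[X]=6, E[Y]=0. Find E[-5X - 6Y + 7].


E[-5X - 6Y + 7] = -5*E[X] - 6*E[Y] + 7
= (-5)*(6) + (-6)*(0) + (7)
= -30 + 0 + 7 = -23

-23


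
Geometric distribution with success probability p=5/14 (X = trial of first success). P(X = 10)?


P(X=10) = (1-p)^9 * p = (9/14)^9 * 5/14
= 387420489/20661046784 * 5/14 = 1937102445/289254654976

1937102445/289254654976


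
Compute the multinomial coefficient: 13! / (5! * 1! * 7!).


13! = 6227020800
Denominator: 5!=120 * 1!=1 * 7!=5040
Coefficient = 6227020800 / 604800 = 10296

10296


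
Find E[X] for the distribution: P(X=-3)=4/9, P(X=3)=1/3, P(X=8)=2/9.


E[X] = sum(x * P(x))
= -3*4/9 + 3*1/3 + 8*2/9
= 13/9

13/9


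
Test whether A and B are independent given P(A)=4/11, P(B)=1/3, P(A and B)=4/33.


P(A)*P(B) = 4/11*1/3 = 4/33
P(A∩B) = 4/33, which equals P(A)P(B), so independent

Yes, A and B are independent


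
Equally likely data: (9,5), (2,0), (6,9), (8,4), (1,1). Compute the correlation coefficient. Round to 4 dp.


Cov(X,Y) = 6.6400, Var(X) = 10.1600, Var(Y) = 10.1600
rho = Cov/(sqrt(VarX)*sqrt(VarY)) = 0.6535

0.6535


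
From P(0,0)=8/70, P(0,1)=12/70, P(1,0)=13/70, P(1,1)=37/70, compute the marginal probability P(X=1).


P(X=1) = P(1,0)+P(1,1) = 13/70 + 37/70 = 50/70 = 5/7

5/7


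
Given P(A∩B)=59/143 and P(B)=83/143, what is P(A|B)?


P(A|B) = P(A∩B)/P(B) = (59/143)/(83/143) = 59/83

59/83


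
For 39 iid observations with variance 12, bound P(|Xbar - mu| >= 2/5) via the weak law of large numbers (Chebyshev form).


Var(Xbar) = Var(X)/n = 12/39
Chebyshev: P(|Xbar-mu| >= 2/5) <= Var(Xbar)/(2/5)^2 = (4/13)/(4/25) = 25/13
Bound exceeds 1, so trivial bound: 1

1


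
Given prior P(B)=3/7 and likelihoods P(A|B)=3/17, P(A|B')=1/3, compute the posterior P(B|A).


P(A) = P(A|B)P(B) + P(A|B')P(B') = 3/17*3/7 + 1/3*4/7 = 95/357
P(B|A) = P(A|B)P(B)/P(A) = (9/119)/(95/357) = 27/95

27/95


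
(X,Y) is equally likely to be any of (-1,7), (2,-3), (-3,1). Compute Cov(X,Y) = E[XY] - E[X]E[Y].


E[X]=-2/3, E[Y]=5/3, E[XY]=-16/3
Cov(X,Y) = E[XY] - E[X]E[Y] = -16/3 + 2/3*5/3 = -38/9

-38/9


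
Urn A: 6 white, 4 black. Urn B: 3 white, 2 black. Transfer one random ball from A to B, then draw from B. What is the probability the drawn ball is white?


P(transfer white) = 6/10 = 3/5; P(transfer black) = 2/5
If white transferred: Urn II has 4 white of 6, so P(white|white moved) = 2/3
If black transferred: Urn II has 3 white of 6, so P(white|black moved) = 1/2
By total probability: P(white) = 3/5*2/3 + 2/5*1/2 = 3/5

3/5


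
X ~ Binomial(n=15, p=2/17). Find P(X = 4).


P(X=4) = C(15,4) * p^4 * (1-p)^11
= 1365 * 16/83521 * 8649755859375/34271896307633
= 188910667968750000/2862423051509815793

188910667968750000/2862423051509815793


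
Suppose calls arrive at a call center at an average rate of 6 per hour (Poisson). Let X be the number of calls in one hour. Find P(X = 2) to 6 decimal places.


P(X=2) = e^(-6) * 6^2 / 2!
≈ 0.002478752177 * 36 / 2
≈ 0.044618

0.044618


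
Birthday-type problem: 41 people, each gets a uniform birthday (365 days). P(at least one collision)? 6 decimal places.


P(all different) = prod((365-i)/365 for i=0..40) = 0.096848
P(at least one match) = 1 - 0.096848 = 0.903152

0.903152


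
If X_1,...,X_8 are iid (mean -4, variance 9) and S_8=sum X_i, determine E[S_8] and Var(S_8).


E[S_n] = n*mu = 8*-4 = -32
Var(S_n) = n*sigma^2 = 8*9 = 72

E[S_8]=-32, Var(S_8)=72


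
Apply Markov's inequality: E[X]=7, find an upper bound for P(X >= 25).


Markov: P(X >= a) <= E[X]/a
P(X >= 25) <= 7/25

7/25


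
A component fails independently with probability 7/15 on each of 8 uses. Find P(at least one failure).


P(at least one) = 1 - P(none)
P(none) = (1 - 7/15)^8 = (8/15)^8 = 16777216/2562890625
P(at least one) = 1 - 16777216/2562890625 = 2546113409/2562890625

2546113409/2562890625


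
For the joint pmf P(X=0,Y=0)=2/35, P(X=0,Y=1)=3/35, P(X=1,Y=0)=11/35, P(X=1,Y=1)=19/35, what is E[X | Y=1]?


P(Y=1) = 22/35
E[X|Y=1] = (0*3 + 1*19)/22 = 19/22

19/22


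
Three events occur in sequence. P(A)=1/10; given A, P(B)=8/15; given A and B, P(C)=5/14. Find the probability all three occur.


P(A∩B∩C) = P(A) * P(B|A) * P(C|A∩B)
= 1/10 * 8/15 * 5/14
= 4/75 * 5/14 = 2/105

2/105


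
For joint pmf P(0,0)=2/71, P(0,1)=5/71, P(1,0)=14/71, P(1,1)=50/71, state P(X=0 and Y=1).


Read from table: P(X=0, Y=1) = 5/71

5/71


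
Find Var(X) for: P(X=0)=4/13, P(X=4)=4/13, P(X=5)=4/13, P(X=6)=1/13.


E[X] = 42/13, E[X^2] = 200/13
Var(X) = E[X^2] - (E[X])^2 = 200/13 - (42/13)^2 = 836/169

836/169


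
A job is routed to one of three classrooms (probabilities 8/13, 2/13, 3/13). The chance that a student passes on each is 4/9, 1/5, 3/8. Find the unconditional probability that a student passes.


P(A) = P(A|B1)P(B1) + P(A|B2)P(B2) + P(A|B3)P(B3)
= 4/9*8/13 + 1/5*2/13 + 3/8*3/13
= 32/117 + 2/65 + 9/104 = 1829/4680

1829/4680


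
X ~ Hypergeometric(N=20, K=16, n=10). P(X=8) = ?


P(X=8) = C(16,8)*C(4,2) / C(20,10)
= 12870*6 / 184756
= 77220/184756 = 135/323

135/323


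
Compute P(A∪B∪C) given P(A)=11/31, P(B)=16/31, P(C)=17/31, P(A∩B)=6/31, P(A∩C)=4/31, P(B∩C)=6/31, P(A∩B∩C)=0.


P(A∪B∪C) = P(A)+P(B)+P(C) - P(AB)-P(AC)-P(BC) + P(ABC)
= 11/31+16/31+17/31 - 6/31-4/31-6/31 + 0
= 28/31

28/31


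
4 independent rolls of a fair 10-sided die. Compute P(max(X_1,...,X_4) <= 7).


P(max <= 7) = P(all X_i <= 7) = (P(X_1 <= 7))^4
= (7/10)^4 = 2401/10000

2401/10000


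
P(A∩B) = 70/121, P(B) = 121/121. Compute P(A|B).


P(A|B) = P(A∩B)/P(B) = (70/121)/(121/121) = 70/121

70/121


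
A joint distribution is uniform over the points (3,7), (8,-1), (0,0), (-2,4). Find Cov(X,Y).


E[X]=9/4, E[Y]=5/2, E[XY]=5/4
Cov(X,Y) = E[XY] - E[X]E[Y] = 5/4 - 9/4*5/2 = -35/8

-35/8


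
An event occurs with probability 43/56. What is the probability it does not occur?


P(A') = 1 - P(A) = 1 - 43/56 = 13/56

13/56


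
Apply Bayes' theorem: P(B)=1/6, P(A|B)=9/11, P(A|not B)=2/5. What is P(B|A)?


P(A) = P(A|B)P(B) + P(A|B')P(B') = 9/11*1/6 + 2/5*5/6 = 31/66
P(B|A) = P(A|B)P(B)/P(A) = (3/22)/(31/66) = 9/31

9/31


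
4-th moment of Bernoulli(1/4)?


For Bernoulli: X in {0,1}
E[X^4] = 0^4*(1-1/4) + 1^4*1/4 = 1/4

1/4


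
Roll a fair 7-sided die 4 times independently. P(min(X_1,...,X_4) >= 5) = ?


P(min >= 5) = P(all X_i >= 5) = (P(X_1 >= 5))^4
= (3/7)^4 = 81/2401

81/2401


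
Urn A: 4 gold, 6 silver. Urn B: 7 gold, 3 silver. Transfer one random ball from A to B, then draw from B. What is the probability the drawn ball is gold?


P(transfer gold) = 4/10 = 2/5; P(transfer silver) = 3/5
If gold transferred: Urn II has 8 gold of 11, so P(gold|gold moved) = 8/11
If silver transferred: Urn II has 7 gold of 11, so P(gold|silver moved) = 7/11
By total probability: P(gold) = 2/5*8/11 + 3/5*7/11 = 37/55

37/55


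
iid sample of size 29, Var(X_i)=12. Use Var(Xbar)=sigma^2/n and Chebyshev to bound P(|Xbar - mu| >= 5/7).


Var(Xbar) = Var(X)/n = 12/29
Chebyshev: P(|Xbar-mu| >= 5/7) <= Var(Xbar)/(5/7)^2 = (12/29)/(25/49) = 588/725

588/725


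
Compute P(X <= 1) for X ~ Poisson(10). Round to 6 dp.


P(X<=1) = e^(-10)*10^0/0! + e^(-10)*10^1/1!
≈ 0.0000453999 + 0.0004539993
= 0.0004993992
≈ 0.000499

0.000499


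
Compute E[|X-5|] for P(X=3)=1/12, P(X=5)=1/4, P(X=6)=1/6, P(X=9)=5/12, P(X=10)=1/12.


E[|X-5|] = sum(g(x)*P(x))
= 2*1/12 + 0*1/4 + 1*1/6 + 4*5/12 + 5*1/12
= 29/12

29/12


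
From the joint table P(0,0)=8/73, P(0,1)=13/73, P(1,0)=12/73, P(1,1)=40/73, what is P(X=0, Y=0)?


Read from table: P(X=0, Y=0) = 8/73

8/73


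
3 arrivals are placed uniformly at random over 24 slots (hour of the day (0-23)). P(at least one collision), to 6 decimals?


P(all different) = prod((24-i)/24 for i=0..2) = 0.878472
P(at least one match) = 1 - 0.878472 = 0.121528

0.121528


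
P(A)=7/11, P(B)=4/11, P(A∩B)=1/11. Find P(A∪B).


P(A∪B) = P(A) + P(B) - P(A∩B)
= 7/11 + 4/11 - 1/11 = 10/11

10/11


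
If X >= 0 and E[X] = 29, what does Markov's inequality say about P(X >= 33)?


Markov: P(X >= a) <= E[X]/a
P(X >= 33) <= 29/33

29/33


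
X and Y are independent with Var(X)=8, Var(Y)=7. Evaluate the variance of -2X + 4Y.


Independence => Cov(X,Y)=0
Var(-2X + 4Y) = (-2)^2*Var(X) + 4^2*Var(Y)
= 4*8 + 16*7 = 144

144


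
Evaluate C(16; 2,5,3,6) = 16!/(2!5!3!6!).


16! = 20922789888000
Denominator: 2!=2 * 5!=120 * 3!=6 * 6!=720
Coefficient = 20922789888000 / 1036800 = 20180160

20180160


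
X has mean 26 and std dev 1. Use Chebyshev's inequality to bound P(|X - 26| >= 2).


k = 2/1 = 2
Chebyshev: P(|X-mu| >= k*sigma) <= 1/k^2 = 1/2^2 = 1/4

1/4


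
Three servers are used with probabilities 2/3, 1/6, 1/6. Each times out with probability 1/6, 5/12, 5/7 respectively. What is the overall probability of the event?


P(A) = P(A|B1)P(B1) + P(A|B2)P(B2) + P(A|B3)P(B3)
= 1/6*2/3 + 5/12*1/6 + 5/7*1/6
= 1/9 + 5/72 + 5/42 = 151/504

151/504


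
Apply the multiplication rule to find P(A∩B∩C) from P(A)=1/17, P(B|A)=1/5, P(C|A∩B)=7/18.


P(A∩B∩C) = P(A) * P(B|A) * P(C|A∩B)
= 1/17 * 1/5 * 7/18
= 1/85 * 7/18 = 7/1530

7/1530


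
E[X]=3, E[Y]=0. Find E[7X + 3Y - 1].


E[7X + 3Y - 1] = 7*E[X] + 3*E[Y] - 1
= (7)*(3) + (3)*(0) + (-1)
= 21 + 0 - 1 = 20

20


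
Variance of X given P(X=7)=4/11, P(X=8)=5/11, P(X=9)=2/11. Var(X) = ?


E[X] = 86/11, E[X^2] = 678/11
Var(X) = E[X^2] - (E[X])^2 = 678/11 - (86/11)^2 = 62/121

62/121


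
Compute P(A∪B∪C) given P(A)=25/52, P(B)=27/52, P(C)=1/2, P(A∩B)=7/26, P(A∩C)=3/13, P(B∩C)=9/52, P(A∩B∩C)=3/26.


P(A∪B∪C) = P(A)+P(B)+P(C) - P(AB)-P(AC)-P(BC) + P(ABC)
= 25/52+27/52+1/2 - 7/26-3/13-9/52 + 3/26
= 49/52

49/52


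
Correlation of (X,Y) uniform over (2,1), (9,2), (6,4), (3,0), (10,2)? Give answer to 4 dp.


Cov(X,Y) = 2.0000, Var(X) = 10.0000, Var(Y) = 1.7600
rho = Cov/(sqrt(VarX)*sqrt(VarY)) = 0.4767

0.4767


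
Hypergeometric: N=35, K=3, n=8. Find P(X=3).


P(X=3) = C(3,3)*C(32,5) / C(35,8)
= 1*201376 / 23535820
= 201376/23535820 = 8/935

8/935


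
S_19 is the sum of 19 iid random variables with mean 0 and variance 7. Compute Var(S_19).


By independence, Var(S_n) = n*Var(X_1) = 19*7 = 133

133


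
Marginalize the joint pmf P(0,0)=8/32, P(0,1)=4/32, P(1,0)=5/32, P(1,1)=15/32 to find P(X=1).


P(X=1) = P(1,0)+P(1,1) = 5/32 + 15/32 = 20/32 = 5/8

5/8


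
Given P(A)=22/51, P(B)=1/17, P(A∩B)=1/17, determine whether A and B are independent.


P(A)*P(B) = 22/51*1/17 = 22/867
P(A∩B) = 1/17 != 22/867, so not independent

No, A and B are not independent


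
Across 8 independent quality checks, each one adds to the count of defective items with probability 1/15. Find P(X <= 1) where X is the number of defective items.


P(X<=1) = P(X=0) + P(X=1)
= 1475789056/2562890625 + 843308032/2562890625
= 2319097088/2562890625

2319097088/2562890625


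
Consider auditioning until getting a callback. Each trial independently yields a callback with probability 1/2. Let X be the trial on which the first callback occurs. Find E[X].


For geometric (trials until first success), E[X] = 1/p = 1/(1/2) = 2

2


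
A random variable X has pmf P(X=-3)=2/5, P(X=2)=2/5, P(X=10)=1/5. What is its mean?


E[X] = sum(x * P(x))
= -3*2/5 + 2*2/5 + 10*1/5
= 8/5

8/5
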